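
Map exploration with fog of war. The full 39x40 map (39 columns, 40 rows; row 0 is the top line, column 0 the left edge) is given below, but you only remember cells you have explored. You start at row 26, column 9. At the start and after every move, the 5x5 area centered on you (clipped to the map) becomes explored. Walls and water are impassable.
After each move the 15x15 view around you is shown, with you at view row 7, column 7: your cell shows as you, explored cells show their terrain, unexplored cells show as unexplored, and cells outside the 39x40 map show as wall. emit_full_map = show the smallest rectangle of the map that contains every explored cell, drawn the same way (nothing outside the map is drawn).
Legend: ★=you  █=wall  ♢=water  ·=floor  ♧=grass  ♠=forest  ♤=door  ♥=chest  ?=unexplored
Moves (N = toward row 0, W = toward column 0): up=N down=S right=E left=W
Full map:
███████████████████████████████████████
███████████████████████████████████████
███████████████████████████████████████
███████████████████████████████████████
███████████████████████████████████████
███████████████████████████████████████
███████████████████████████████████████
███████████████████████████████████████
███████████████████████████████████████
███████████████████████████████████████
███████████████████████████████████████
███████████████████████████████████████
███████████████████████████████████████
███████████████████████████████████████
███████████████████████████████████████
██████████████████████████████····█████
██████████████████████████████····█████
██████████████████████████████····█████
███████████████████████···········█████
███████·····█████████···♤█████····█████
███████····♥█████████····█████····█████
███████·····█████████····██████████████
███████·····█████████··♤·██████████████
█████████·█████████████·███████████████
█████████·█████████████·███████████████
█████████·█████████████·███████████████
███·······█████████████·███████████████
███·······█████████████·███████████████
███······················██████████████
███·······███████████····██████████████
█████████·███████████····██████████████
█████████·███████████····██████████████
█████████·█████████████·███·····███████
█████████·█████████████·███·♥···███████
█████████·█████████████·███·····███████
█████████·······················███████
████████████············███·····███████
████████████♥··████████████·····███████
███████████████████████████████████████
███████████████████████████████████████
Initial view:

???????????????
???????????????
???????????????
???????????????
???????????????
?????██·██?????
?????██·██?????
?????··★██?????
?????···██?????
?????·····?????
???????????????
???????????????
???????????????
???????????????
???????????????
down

???????????????
???????????????
???????????????
???????????????
?????██·██?????
?????██·██?????
?????···██?????
?????··★██?????
?????·····?????
?????···██?????
???????????????
???????????????
???????????????
???????????????
???????????????

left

???????????????
???????????????
???????????????
???????????????
??????██·██????
?????███·██????
?????····██????
?????··★·██????
?????······????
?????····██????
???????????????
???????????????
???????????????
???????????????
???????????????

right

???????????????
???????????????
???????????????
???????????????
?????██·██?????
????███·██?????
????····██?????
????···★██?????
????······?????
????····██?????
???????????????
???????????????
???????????????
???????????????
???????????????

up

???????????????
???????????????
???????????????
???????????????
???????????????
?????██·██?????
????███·██?????
????···★██?????
????····██?????
????······?????
????····██?????
???????????????
???????????????
???????????????
???????????????

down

???????????????
???????????????
???????????????
???????????????
?????██·██?????
????███·██?????
????····██?????
????···★██?????
????······?????
????····██?????
???????????????
???????????????
???????????????
???????????????
???????????????

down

???????????????
???????????????
???????????????
?????██·██?????
????███·██?????
????····██?????
????····██?????
????···★··?????
????····██?????
?????██·██?????
???????????????
???????????????
???????????????
???????????????
???????????????

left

???????????????
???????????????
???????????????
??????██·██????
?????███·██????
?????····██????
?????····██????
?????··★···????
?????····██????
?????███·██????
???????????????
???????????????
???????????????
???????????????
???????????????

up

???????????????
???????????????
???????????????
???????????????
??????██·██????
?????███·██????
?????····██????
?????··★·██????
?????······????
?????····██????
?????███·██????
???????????????
???????????????
???????????????
???????????????

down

???????????????
???????????????
???????????????
??????██·██????
?????███·██????
?????····██????
?????····██????
?????··★···????
?????····██????
?????███·██????
???????????????
???????????????
???????????????
???????????????
???????????????

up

???????????????
???????????????
???????????????
???????????????
??????██·██????
?????███·██????
?????····██????
?????··★·██????
?????······????
?????····██????
?????███·██????
???????????????
???????????????
???????????????
???????????????


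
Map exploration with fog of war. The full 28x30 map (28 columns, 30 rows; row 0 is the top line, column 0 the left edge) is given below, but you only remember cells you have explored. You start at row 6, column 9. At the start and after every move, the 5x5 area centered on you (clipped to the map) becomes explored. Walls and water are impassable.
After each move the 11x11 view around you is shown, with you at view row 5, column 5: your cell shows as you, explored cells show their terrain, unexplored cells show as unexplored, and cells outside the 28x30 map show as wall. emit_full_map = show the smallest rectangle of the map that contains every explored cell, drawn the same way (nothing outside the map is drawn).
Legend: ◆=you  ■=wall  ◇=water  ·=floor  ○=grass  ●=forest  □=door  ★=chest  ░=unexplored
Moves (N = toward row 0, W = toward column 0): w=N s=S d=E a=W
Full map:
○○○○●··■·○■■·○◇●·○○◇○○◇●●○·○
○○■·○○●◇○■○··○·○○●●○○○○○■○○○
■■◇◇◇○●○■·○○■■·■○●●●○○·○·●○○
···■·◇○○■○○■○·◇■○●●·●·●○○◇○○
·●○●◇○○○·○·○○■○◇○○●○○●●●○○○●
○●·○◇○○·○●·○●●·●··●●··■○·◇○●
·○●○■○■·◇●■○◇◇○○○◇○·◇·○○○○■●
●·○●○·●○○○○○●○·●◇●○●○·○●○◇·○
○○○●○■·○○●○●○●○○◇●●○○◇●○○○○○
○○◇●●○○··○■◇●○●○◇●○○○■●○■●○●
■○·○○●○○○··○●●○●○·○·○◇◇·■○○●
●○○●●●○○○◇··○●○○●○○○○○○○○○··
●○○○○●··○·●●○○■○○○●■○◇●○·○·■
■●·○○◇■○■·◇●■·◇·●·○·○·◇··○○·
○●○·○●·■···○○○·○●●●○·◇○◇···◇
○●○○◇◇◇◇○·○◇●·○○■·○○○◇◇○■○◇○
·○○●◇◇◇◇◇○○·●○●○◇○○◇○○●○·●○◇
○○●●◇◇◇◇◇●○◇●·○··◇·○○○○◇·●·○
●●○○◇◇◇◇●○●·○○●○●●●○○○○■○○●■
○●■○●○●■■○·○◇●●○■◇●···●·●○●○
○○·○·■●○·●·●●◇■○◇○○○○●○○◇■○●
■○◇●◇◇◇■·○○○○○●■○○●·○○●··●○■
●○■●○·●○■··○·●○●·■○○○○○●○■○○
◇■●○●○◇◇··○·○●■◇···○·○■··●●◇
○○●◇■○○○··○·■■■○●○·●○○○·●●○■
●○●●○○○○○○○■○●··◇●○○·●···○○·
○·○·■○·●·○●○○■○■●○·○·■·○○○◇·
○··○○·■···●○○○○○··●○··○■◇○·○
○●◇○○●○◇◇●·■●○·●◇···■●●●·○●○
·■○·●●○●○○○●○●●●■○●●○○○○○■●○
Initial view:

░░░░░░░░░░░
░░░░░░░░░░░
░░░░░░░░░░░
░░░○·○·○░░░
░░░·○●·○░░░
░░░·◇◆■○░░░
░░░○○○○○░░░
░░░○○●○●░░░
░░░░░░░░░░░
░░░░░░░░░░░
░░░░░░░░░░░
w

░░░░░░░░░░░
░░░░░░░░░░░
░░░░░░░░░░░
░░░○■○○■░░░
░░░○·○·○░░░
░░░·○◆·○░░░
░░░·◇●■○░░░
░░░○○○○○░░░
░░░○○●○●░░░
░░░░░░░░░░░
░░░░░░░░░░░

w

■■■■■■■■■■■
░░░░░░░░░░░
░░░░░░░░░░░
░░░○■·○○░░░
░░░○■○○■░░░
░░░○·◆·○░░░
░░░·○●·○░░░
░░░·◇●■○░░░
░░░○○○○○░░░
░░░○○●○●░░░
░░░░░░░░░░░

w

■■■■■■■■■■■
■■■■■■■■■■■
░░░░░░░░░░░
░░░◇○■○·░░░
░░░○■·○○░░░
░░░○■◆○■░░░
░░░○·○·○░░░
░░░·○●·○░░░
░░░·◇●■○░░░
░░░○○○○○░░░
░░░○○●○●░░░

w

■■■■■■■■■■■
■■■■■■■■■■■
■■■■■■■■■■■
░░░■·○■■░░░
░░░◇○■○·░░░
░░░○■◆○○░░░
░░░○■○○■░░░
░░░○·○·○░░░
░░░·○●·○░░░
░░░·◇●■○░░░
░░░○○○○○░░░

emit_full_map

■·○■■
◇○■○·
○■◆○○
○■○○■
○·○·○
·○●·○
·◇●■○
○○○○○
○○●○●

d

■■■■■■■■■■■
■■■■■■■■■■■
■■■■■■■■■■■
░░■·○■■·░░░
░░◇○■○··░░░
░░○■·◆○■░░░
░░○■○○■○░░░
░░○·○·○○░░░
░░·○●·○░░░░
░░·◇●■○░░░░
░░○○○○○░░░░

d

■■■■■■■■■■■
■■■■■■■■■■■
■■■■■■■■■■■
░■·○■■·○░░░
░◇○■○··○░░░
░○■·○◆■■░░░
░○■○○■○·░░░
░○·○·○○■░░░
░·○●·○░░░░░
░·◇●■○░░░░░
░○○○○○░░░░░

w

■■■■■■■■■■■
■■■■■■■■■■■
■■■■■■■■■■■
■■■■■■■■■■■
░■·○■■·○░░░
░◇○■○◆·○░░░
░○■·○○■■░░░
░○■○○■○·░░░
░○·○·○○■░░░
░·○●·○░░░░░
░·◇●■○░░░░░

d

■■■■■■■■■■■
■■■■■■■■■■■
■■■■■■■■■■■
■■■■■■■■■■■
■·○■■·○◇░░░
◇○■○·◆○·░░░
○■·○○■■·░░░
○■○○■○·◇░░░
○·○·○○■░░░░
·○●·○░░░░░░
·◇●■○░░░░░░

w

■■■■■■■■■■■
■■■■■■■■■■■
■■■■■■■■■■■
■■■■■■■■■■■
■■■■■■■■■■■
■·○■■◆○◇░░░
◇○■○··○·░░░
○■·○○■■·░░░
○■○○■○·◇░░░
○·○·○○■░░░░
·○●·○░░░░░░

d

■■■■■■■■■■■
■■■■■■■■■■■
■■■■■■■■■■■
■■■■■■■■■■■
■■■■■■■■■■■
·○■■·◆◇●░░░
○■○··○·○░░░
■·○○■■·■░░░
■○○■○·◇░░░░
·○·○○■░░░░░
○●·○░░░░░░░

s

■■■■■■■■■■■
■■■■■■■■■■■
■■■■■■■■■■■
■■■■■■■■■■■
·○■■·○◇●░░░
○■○··◆·○░░░
■·○○■■·■░░░
■○○■○·◇■░░░
·○·○○■░░░░░
○●·○░░░░░░░
◇●■○░░░░░░░

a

■■■■■■■■■■■
■■■■■■■■■■■
■■■■■■■■■■■
■■■■■■■■■■■
■·○■■·○◇●░░
◇○■○·◆○·○░░
○■·○○■■·■░░
○■○○■○·◇■░░
○·○·○○■░░░░
·○●·○░░░░░░
·◇●■○░░░░░░

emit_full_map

■·○■■·○◇●
◇○■○·◆○·○
○■·○○■■·■
○■○○■○·◇■
○·○·○○■░░
·○●·○░░░░
·◇●■○░░░░
○○○○○░░░░
○○●○●░░░░

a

■■■■■■■■■■■
■■■■■■■■■■■
■■■■■■■■■■■
■■■■■■■■■■■
░■·○■■·○◇●░
░◇○■○◆·○·○░
░○■·○○■■·■░
░○■○○■○·◇■░
░○·○·○○■░░░
░·○●·○░░░░░
░·◇●■○░░░░░

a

■■■■■■■■■■■
■■■■■■■■■■■
■■■■■■■■■■■
■■■■■■■■■■■
░░■·○■■·○◇●
░░◇○■◆··○·○
░░○■·○○■■·■
░░○■○○■○·◇■
░░○·○·○○■░░
░░·○●·○░░░░
░░·◇●■○░░░░

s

■■■■■■■■■■■
■■■■■■■■■■■
■■■■■■■■■■■
░░■·○■■·○◇●
░░◇○■○··○·○
░░○■·◆○■■·■
░░○■○○■○·◇■
░░○·○·○○■░░
░░·○●·○░░░░
░░·◇●■○░░░░
░░○○○○○░░░░

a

■■■■■■■■■■■
■■■■■■■■■■■
■■■■■■■■■■■
░░░■·○■■·○◇
░░░◇○■○··○·
░░░○■◆○○■■·
░░░○■○○■○·◇
░░░○·○·○○■░
░░░·○●·○░░░
░░░·◇●■○░░░
░░░○○○○○░░░

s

■■■■■■■■■■■
■■■■■■■■■■■
░░░■·○■■·○◇
░░░◇○■○··○·
░░░○■·○○■■·
░░░○■◆○■○·◇
░░░○·○·○○■░
░░░·○●·○░░░
░░░·◇●■○░░░
░░░○○○○○░░░
░░░○○●○●░░░

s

■■■■■■■■■■■
░░░■·○■■·○◇
░░░◇○■○··○·
░░░○■·○○■■·
░░░○■○○■○·◇
░░░○·◆·○○■░
░░░·○●·○░░░
░░░·◇●■○░░░
░░░○○○○○░░░
░░░○○●○●░░░
░░░░░░░░░░░

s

░░░■·○■■·○◇
░░░◇○■○··○·
░░░○■·○○■■·
░░░○■○○■○·◇
░░░○·○·○○■░
░░░·○◆·○░░░
░░░·◇●■○░░░
░░░○○○○○░░░
░░░○○●○●░░░
░░░░░░░░░░░
░░░░░░░░░░░

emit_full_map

■·○■■·○◇●
◇○■○··○·○
○■·○○■■·■
○■○○■○·◇■
○·○·○○■░░
·○◆·○░░░░
·◇●■○░░░░
○○○○○░░░░
○○●○●░░░░

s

░░░◇○■○··○·
░░░○■·○○■■·
░░░○■○○■○·◇
░░░○·○·○○■░
░░░·○●·○░░░
░░░·◇◆■○░░░
░░░○○○○○░░░
░░░○○●○●░░░
░░░░░░░░░░░
░░░░░░░░░░░
░░░░░░░░░░░

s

░░░○■·○○■■·
░░░○■○○■○·◇
░░░○·○·○○■░
░░░·○●·○░░░
░░░·◇●■○░░░
░░░○○◆○○░░░
░░░○○●○●░░░
░░░··○■◇░░░
░░░░░░░░░░░
░░░░░░░░░░░
░░░░░░░░░░░

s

░░░○■○○■○·◇
░░░○·○·○○■░
░░░·○●·○░░░
░░░·◇●■○░░░
░░░○○○○○░░░
░░░○○◆○●░░░
░░░··○■◇░░░
░░░○○··○░░░
░░░░░░░░░░░
░░░░░░░░░░░
░░░░░░░░░░░

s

░░░○·○·○○■░
░░░·○●·○░░░
░░░·◇●■○░░░
░░░○○○○○░░░
░░░○○●○●░░░
░░░··◆■◇░░░
░░░○○··○░░░
░░░○○◇··░░░
░░░░░░░░░░░
░░░░░░░░░░░
░░░░░░░░░░░

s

░░░·○●·○░░░
░░░·◇●■○░░░
░░░○○○○○░░░
░░░○○●○●░░░
░░░··○■◇░░░
░░░○○◆·○░░░
░░░○○◇··░░░
░░░·○·●●░░░
░░░░░░░░░░░
░░░░░░░░░░░
░░░░░░░░░░░

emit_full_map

■·○■■·○◇●
◇○■○··○·○
○■·○○■■·■
○■○○■○·◇■
○·○·○○■░░
·○●·○░░░░
·◇●■○░░░░
○○○○○░░░░
○○●○●░░░░
··○■◇░░░░
○○◆·○░░░░
○○◇··░░░░
·○·●●░░░░

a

░░░░·○●·○░░
░░░░·◇●■○░░
░░░░○○○○○░░
░░░·○○●○●░░
░░░○··○■◇░░
░░░○○◆··○░░
░░░○○○◇··░░
░░░··○·●●░░
░░░░░░░░░░░
░░░░░░░░░░░
░░░░░░░░░░░

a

░░░░░·○●·○░
░░░░░·◇●■○░
░░░░░○○○○○░
░░░■·○○●○●░
░░░○○··○■◇░
░░░●○◆○··○░
░░░●○○○◇··░
░░░●··○·●●░
░░░░░░░░░░░
░░░░░░░░░░░
░░░░░░░░░░░

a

░░░░░░·○●·○
░░░░░░·◇●■○
░░░░░░○○○○○
░░░○■·○○●○●
░░░●○○··○■◇
░░░○●◆○○··○
░░░●●○○○◇··
░░░○●··○·●●
░░░░░░░░░░░
░░░░░░░░░░░
░░░░░░░░░░░

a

░░░░░░░·○●·
░░░░░░░·◇●■
░░░░░░░○○○○
░░░●○■·○○●○
░░░●●○○··○■
░░░○○◆○○○··
░░░●●●○○○◇·
░░░○○●··○·●
░░░░░░░░░░░
░░░░░░░░░░░
░░░░░░░░░░░

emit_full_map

░░░░■·○■■·○◇●
░░░░◇○■○··○·○
░░░░○■·○○■■·■
░░░░○■○○■○·◇■
░░░░○·○·○○■░░
░░░░·○●·○░░░░
░░░░·◇●■○░░░░
░░░░○○○○○░░░░
●○■·○○●○●░░░░
●●○○··○■◇░░░░
○○◆○○○··○░░░░
●●●○○○◇··░░░░
○○●··○·●●░░░░


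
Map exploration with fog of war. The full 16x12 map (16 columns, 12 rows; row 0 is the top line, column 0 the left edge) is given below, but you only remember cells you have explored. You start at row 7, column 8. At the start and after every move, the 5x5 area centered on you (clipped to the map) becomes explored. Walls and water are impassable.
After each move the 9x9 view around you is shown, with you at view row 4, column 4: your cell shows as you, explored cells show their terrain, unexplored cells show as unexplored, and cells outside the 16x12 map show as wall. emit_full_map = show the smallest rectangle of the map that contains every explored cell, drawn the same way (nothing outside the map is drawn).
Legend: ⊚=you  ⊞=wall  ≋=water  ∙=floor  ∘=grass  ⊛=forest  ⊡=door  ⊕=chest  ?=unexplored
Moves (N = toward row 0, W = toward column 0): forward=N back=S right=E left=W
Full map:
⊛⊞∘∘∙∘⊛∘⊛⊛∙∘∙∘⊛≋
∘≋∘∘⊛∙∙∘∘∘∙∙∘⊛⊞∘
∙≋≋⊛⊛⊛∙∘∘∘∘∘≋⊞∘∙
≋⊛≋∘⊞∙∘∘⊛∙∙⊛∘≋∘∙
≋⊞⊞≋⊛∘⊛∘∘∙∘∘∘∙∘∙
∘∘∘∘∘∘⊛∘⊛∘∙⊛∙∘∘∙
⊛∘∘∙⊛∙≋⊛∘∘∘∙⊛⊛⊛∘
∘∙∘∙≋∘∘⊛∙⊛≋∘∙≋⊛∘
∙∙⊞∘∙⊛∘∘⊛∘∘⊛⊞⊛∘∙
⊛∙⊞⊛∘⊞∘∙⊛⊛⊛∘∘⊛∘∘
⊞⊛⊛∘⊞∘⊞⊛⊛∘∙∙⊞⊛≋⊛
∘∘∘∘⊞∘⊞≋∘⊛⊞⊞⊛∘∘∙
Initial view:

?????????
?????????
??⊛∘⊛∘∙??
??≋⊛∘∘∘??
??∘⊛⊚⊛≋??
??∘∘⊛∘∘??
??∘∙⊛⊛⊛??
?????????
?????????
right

?????????
?????????
?⊛∘⊛∘∙⊛??
?≋⊛∘∘∘∙??
?∘⊛∙⊚≋∘??
?∘∘⊛∘∘⊛??
?∘∙⊛⊛⊛∘??
?????????
?????????

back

?????????
?⊛∘⊛∘∙⊛??
?≋⊛∘∘∘∙??
?∘⊛∙⊛≋∘??
?∘∘⊛⊚∘⊛??
?∘∙⊛⊛⊛∘??
??⊛⊛∘∙∙??
?????????
⊞⊞⊞⊞⊞⊞⊞⊞⊞

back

?⊛∘⊛∘∙⊛??
?≋⊛∘∘∘∙??
?∘⊛∙⊛≋∘??
?∘∘⊛∘∘⊛??
?∘∙⊛⊚⊛∘??
??⊛⊛∘∙∙??
??≋∘⊛⊞⊞??
⊞⊞⊞⊞⊞⊞⊞⊞⊞
⊞⊞⊞⊞⊞⊞⊞⊞⊞

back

?≋⊛∘∘∘∙??
?∘⊛∙⊛≋∘??
?∘∘⊛∘∘⊛??
?∘∙⊛⊛⊛∘??
??⊛⊛⊚∙∙??
??≋∘⊛⊞⊞??
⊞⊞⊞⊞⊞⊞⊞⊞⊞
⊞⊞⊞⊞⊞⊞⊞⊞⊞
⊞⊞⊞⊞⊞⊞⊞⊞⊞

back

?∘⊛∙⊛≋∘??
?∘∘⊛∘∘⊛??
?∘∙⊛⊛⊛∘??
??⊛⊛∘∙∙??
??≋∘⊚⊞⊞??
⊞⊞⊞⊞⊞⊞⊞⊞⊞
⊞⊞⊞⊞⊞⊞⊞⊞⊞
⊞⊞⊞⊞⊞⊞⊞⊞⊞
⊞⊞⊞⊞⊞⊞⊞⊞⊞

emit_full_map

⊛∘⊛∘∙⊛
≋⊛∘∘∘∙
∘⊛∙⊛≋∘
∘∘⊛∘∘⊛
∘∙⊛⊛⊛∘
?⊛⊛∘∙∙
?≋∘⊚⊞⊞

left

??∘⊛∙⊛≋∘?
??∘∘⊛∘∘⊛?
??∘∙⊛⊛⊛∘?
??⊞⊛⊛∘∙∙?
??⊞≋⊚⊛⊞⊞?
⊞⊞⊞⊞⊞⊞⊞⊞⊞
⊞⊞⊞⊞⊞⊞⊞⊞⊞
⊞⊞⊞⊞⊞⊞⊞⊞⊞
⊞⊞⊞⊞⊞⊞⊞⊞⊞

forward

??≋⊛∘∘∘∙?
??∘⊛∙⊛≋∘?
??∘∘⊛∘∘⊛?
??∘∙⊛⊛⊛∘?
??⊞⊛⊚∘∙∙?
??⊞≋∘⊛⊞⊞?
⊞⊞⊞⊞⊞⊞⊞⊞⊞
⊞⊞⊞⊞⊞⊞⊞⊞⊞
⊞⊞⊞⊞⊞⊞⊞⊞⊞

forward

??⊛∘⊛∘∙⊛?
??≋⊛∘∘∘∙?
??∘⊛∙⊛≋∘?
??∘∘⊛∘∘⊛?
??∘∙⊚⊛⊛∘?
??⊞⊛⊛∘∙∙?
??⊞≋∘⊛⊞⊞?
⊞⊞⊞⊞⊞⊞⊞⊞⊞
⊞⊞⊞⊞⊞⊞⊞⊞⊞

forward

?????????
??⊛∘⊛∘∙⊛?
??≋⊛∘∘∘∙?
??∘⊛∙⊛≋∘?
??∘∘⊚∘∘⊛?
??∘∙⊛⊛⊛∘?
??⊞⊛⊛∘∙∙?
??⊞≋∘⊛⊞⊞?
⊞⊞⊞⊞⊞⊞⊞⊞⊞

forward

?????????
?????????
??⊛∘⊛∘∙⊛?
??≋⊛∘∘∘∙?
??∘⊛⊚⊛≋∘?
??∘∘⊛∘∘⊛?
??∘∙⊛⊛⊛∘?
??⊞⊛⊛∘∙∙?
??⊞≋∘⊛⊞⊞?

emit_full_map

⊛∘⊛∘∙⊛
≋⊛∘∘∘∙
∘⊛⊚⊛≋∘
∘∘⊛∘∘⊛
∘∙⊛⊛⊛∘
⊞⊛⊛∘∙∙
⊞≋∘⊛⊞⊞

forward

?????????
?????????
??⊛∘∘∙∘??
??⊛∘⊛∘∙⊛?
??≋⊛⊚∘∘∙?
??∘⊛∙⊛≋∘?
??∘∘⊛∘∘⊛?
??∘∙⊛⊛⊛∘?
??⊞⊛⊛∘∙∙?

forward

?????????
?????????
??∘∘⊛∙∙??
??⊛∘∘∙∘??
??⊛∘⊚∘∙⊛?
??≋⊛∘∘∘∙?
??∘⊛∙⊛≋∘?
??∘∘⊛∘∘⊛?
??∘∙⊛⊛⊛∘?

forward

?????????
?????????
??∙∘∘∘∘??
??∘∘⊛∙∙??
??⊛∘⊚∙∘??
??⊛∘⊛∘∙⊛?
??≋⊛∘∘∘∙?
??∘⊛∙⊛≋∘?
??∘∘⊛∘∘⊛?

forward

⊞⊞⊞⊞⊞⊞⊞⊞⊞
?????????
??∙∘∘∘∙??
??∙∘∘∘∘??
??∘∘⊚∙∙??
??⊛∘∘∙∘??
??⊛∘⊛∘∙⊛?
??≋⊛∘∘∘∙?
??∘⊛∙⊛≋∘?

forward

⊞⊞⊞⊞⊞⊞⊞⊞⊞
⊞⊞⊞⊞⊞⊞⊞⊞⊞
??⊛∘⊛⊛∙??
??∙∘∘∘∙??
??∙∘⊚∘∘??
??∘∘⊛∙∙??
??⊛∘∘∙∘??
??⊛∘⊛∘∙⊛?
??≋⊛∘∘∘∙?

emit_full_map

⊛∘⊛⊛∙?
∙∘∘∘∙?
∙∘⊚∘∘?
∘∘⊛∙∙?
⊛∘∘∙∘?
⊛∘⊛∘∙⊛
≋⊛∘∘∘∙
∘⊛∙⊛≋∘
∘∘⊛∘∘⊛
∘∙⊛⊛⊛∘
⊞⊛⊛∘∙∙
⊞≋∘⊛⊞⊞


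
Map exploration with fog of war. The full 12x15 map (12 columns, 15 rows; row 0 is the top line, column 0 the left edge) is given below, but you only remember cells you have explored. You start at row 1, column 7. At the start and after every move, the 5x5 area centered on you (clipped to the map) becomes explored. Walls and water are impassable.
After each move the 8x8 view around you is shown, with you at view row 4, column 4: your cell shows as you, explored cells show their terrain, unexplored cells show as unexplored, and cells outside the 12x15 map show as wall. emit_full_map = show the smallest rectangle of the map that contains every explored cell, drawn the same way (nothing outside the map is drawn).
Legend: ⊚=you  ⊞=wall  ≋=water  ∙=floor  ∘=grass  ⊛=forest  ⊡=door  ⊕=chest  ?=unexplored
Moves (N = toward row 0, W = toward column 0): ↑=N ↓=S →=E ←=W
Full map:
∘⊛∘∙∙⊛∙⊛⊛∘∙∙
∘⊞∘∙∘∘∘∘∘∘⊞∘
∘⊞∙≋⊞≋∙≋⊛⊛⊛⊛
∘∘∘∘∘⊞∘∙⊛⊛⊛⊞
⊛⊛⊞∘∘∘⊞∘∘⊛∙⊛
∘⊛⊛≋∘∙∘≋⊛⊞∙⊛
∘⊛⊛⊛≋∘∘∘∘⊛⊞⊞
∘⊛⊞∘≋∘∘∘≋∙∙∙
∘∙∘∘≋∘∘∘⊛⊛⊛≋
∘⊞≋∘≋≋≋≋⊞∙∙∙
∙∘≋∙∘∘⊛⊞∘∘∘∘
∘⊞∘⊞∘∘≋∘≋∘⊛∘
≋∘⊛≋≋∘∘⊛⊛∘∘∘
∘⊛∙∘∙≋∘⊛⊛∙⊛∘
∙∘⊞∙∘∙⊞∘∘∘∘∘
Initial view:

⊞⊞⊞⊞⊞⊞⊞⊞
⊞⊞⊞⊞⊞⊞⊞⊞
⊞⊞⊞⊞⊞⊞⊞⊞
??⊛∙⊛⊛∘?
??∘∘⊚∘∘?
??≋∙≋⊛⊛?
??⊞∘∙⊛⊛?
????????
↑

⊞⊞⊞⊞⊞⊞⊞⊞
⊞⊞⊞⊞⊞⊞⊞⊞
⊞⊞⊞⊞⊞⊞⊞⊞
⊞⊞⊞⊞⊞⊞⊞⊞
??⊛∙⊚⊛∘?
??∘∘∘∘∘?
??≋∙≋⊛⊛?
??⊞∘∙⊛⊛?

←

⊞⊞⊞⊞⊞⊞⊞⊞
⊞⊞⊞⊞⊞⊞⊞⊞
⊞⊞⊞⊞⊞⊞⊞⊞
⊞⊞⊞⊞⊞⊞⊞⊞
??∙⊛⊚⊛⊛∘
??∘∘∘∘∘∘
??⊞≋∙≋⊛⊛
???⊞∘∙⊛⊛

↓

⊞⊞⊞⊞⊞⊞⊞⊞
⊞⊞⊞⊞⊞⊞⊞⊞
⊞⊞⊞⊞⊞⊞⊞⊞
??∙⊛∙⊛⊛∘
??∘∘⊚∘∘∘
??⊞≋∙≋⊛⊛
??∘⊞∘∙⊛⊛
????????

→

⊞⊞⊞⊞⊞⊞⊞⊞
⊞⊞⊞⊞⊞⊞⊞⊞
⊞⊞⊞⊞⊞⊞⊞⊞
?∙⊛∙⊛⊛∘?
?∘∘∘⊚∘∘?
?⊞≋∙≋⊛⊛?
?∘⊞∘∙⊛⊛?
????????

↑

⊞⊞⊞⊞⊞⊞⊞⊞
⊞⊞⊞⊞⊞⊞⊞⊞
⊞⊞⊞⊞⊞⊞⊞⊞
⊞⊞⊞⊞⊞⊞⊞⊞
?∙⊛∙⊚⊛∘?
?∘∘∘∘∘∘?
?⊞≋∙≋⊛⊛?
?∘⊞∘∙⊛⊛?

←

⊞⊞⊞⊞⊞⊞⊞⊞
⊞⊞⊞⊞⊞⊞⊞⊞
⊞⊞⊞⊞⊞⊞⊞⊞
⊞⊞⊞⊞⊞⊞⊞⊞
??∙⊛⊚⊛⊛∘
??∘∘∘∘∘∘
??⊞≋∙≋⊛⊛
??∘⊞∘∙⊛⊛

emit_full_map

∙⊛⊚⊛⊛∘
∘∘∘∘∘∘
⊞≋∙≋⊛⊛
∘⊞∘∙⊛⊛

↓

⊞⊞⊞⊞⊞⊞⊞⊞
⊞⊞⊞⊞⊞⊞⊞⊞
⊞⊞⊞⊞⊞⊞⊞⊞
??∙⊛∙⊛⊛∘
??∘∘⊚∘∘∘
??⊞≋∙≋⊛⊛
??∘⊞∘∙⊛⊛
????????

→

⊞⊞⊞⊞⊞⊞⊞⊞
⊞⊞⊞⊞⊞⊞⊞⊞
⊞⊞⊞⊞⊞⊞⊞⊞
?∙⊛∙⊛⊛∘?
?∘∘∘⊚∘∘?
?⊞≋∙≋⊛⊛?
?∘⊞∘∙⊛⊛?
????????

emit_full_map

∙⊛∙⊛⊛∘
∘∘∘⊚∘∘
⊞≋∙≋⊛⊛
∘⊞∘∙⊛⊛


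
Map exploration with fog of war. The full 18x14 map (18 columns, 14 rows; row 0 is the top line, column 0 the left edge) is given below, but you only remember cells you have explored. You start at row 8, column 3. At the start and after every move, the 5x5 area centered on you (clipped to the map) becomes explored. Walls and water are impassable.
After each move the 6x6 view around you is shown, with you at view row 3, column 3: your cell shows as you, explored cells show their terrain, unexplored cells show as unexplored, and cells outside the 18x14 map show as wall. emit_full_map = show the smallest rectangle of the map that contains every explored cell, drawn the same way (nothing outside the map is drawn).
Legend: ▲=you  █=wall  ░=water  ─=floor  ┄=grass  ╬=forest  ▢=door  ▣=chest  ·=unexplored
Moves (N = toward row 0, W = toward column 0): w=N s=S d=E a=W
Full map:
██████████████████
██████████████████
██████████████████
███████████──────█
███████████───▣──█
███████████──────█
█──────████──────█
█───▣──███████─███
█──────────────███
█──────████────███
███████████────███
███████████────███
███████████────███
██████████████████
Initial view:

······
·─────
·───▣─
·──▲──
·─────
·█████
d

······
──────
───▣──
───▲──
──────
██████

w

······
·█████
──────
───▲──
──────
──────

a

······
·█████
·─────
·──▲▣─
·─────
·─────

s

·█████
·─────
·───▣─
·──▲──
·─────
·█████

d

██████
──────
───▣──
───▲──
──────
██████

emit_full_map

██████
──────
───▣──
───▲──
──────
██████

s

──────
───▣──
──────
───▲──
██████
·█████

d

─────·
──▣──█
──────
───▲─█
██████
██████

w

█████·
─────█
──▣──█
───▲──
─────█
██████

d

████··
────██
─▣──██
───▲──
────██
██████

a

█████·
─────█
──▣──█
───▲──
─────█
██████

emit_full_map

██████··
──────██
───▣──██
────▲───
──────██
████████
·██████·

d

████··
────██
─▣──██
───▲──
────██
██████

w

······
██████
────██
─▣─▲██
──────
────██

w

······
·█████
██████
───▲██
─▣──██
──────

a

······
·█████
██████
───▲─█
──▣──█
──────

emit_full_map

··██████
████████
────▲─██
───▣──██
────────
──────██
████████
·██████·


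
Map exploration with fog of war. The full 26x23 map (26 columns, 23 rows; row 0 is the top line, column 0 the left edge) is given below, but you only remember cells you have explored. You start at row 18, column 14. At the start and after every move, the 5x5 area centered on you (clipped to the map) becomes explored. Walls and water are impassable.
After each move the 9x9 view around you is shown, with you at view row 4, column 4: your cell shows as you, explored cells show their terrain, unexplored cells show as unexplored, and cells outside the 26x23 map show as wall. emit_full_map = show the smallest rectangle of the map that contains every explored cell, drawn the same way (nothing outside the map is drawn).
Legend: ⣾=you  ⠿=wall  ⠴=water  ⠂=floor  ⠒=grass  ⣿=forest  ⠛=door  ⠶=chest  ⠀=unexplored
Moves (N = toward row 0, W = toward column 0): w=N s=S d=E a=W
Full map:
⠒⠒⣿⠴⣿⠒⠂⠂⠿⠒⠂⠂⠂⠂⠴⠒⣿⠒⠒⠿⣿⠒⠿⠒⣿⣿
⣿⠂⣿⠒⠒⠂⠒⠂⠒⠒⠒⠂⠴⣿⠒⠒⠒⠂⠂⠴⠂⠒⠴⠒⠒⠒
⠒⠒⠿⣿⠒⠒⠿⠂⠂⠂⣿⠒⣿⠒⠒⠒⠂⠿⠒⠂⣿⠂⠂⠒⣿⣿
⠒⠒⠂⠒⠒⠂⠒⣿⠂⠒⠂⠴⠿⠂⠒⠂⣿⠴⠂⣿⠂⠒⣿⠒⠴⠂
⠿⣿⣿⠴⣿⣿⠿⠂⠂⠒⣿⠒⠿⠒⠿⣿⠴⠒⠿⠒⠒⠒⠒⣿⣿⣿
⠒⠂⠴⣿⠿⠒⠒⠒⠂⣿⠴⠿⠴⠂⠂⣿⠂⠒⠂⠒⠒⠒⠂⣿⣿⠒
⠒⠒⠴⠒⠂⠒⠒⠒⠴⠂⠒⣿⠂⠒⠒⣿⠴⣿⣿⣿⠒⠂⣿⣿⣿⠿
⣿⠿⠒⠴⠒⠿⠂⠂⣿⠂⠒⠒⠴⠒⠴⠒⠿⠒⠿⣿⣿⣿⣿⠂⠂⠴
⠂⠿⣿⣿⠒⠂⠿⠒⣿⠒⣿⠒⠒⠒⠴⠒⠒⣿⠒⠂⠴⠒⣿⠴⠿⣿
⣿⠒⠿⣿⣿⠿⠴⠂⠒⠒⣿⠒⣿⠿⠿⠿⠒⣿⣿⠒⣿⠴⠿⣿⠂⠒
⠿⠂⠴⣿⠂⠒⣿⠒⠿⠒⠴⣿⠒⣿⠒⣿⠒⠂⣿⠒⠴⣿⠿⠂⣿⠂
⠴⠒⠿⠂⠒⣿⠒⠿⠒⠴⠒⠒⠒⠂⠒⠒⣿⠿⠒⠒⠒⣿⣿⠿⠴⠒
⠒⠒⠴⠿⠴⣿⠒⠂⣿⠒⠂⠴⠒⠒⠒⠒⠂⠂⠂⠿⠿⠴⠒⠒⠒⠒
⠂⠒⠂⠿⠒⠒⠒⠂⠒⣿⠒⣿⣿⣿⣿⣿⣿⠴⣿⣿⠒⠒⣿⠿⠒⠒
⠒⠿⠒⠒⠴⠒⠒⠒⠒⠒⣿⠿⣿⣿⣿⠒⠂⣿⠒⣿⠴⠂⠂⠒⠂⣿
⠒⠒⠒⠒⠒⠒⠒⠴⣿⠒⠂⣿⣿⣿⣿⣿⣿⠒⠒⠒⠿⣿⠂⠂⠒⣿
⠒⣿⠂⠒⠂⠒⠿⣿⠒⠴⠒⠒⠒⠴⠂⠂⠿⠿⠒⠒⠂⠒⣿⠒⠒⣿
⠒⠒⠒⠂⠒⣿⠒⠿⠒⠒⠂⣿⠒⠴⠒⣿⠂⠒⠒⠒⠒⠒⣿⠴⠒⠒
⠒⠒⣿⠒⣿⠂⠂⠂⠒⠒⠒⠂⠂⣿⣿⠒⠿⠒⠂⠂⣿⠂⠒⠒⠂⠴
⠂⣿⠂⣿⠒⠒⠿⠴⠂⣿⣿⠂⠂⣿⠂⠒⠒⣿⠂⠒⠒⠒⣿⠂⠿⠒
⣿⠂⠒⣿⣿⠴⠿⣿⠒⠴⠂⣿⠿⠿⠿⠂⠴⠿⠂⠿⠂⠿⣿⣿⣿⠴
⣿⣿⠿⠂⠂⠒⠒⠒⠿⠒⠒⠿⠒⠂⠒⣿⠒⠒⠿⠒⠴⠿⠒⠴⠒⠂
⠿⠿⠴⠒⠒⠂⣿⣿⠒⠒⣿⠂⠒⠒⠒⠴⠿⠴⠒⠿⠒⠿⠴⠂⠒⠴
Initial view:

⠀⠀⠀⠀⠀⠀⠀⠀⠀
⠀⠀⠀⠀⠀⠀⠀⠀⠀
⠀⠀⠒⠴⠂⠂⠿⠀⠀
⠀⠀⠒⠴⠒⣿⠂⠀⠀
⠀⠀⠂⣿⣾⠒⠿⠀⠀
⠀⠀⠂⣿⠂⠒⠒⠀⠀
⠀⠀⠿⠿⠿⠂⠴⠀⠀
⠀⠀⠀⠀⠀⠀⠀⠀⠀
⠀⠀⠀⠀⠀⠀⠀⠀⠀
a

⠀⠀⠀⠀⠀⠀⠀⠀⠀
⠀⠀⠀⠀⠀⠀⠀⠀⠀
⠀⠀⠒⠒⠴⠂⠂⠿⠀
⠀⠀⣿⠒⠴⠒⣿⠂⠀
⠀⠀⠂⠂⣾⣿⠒⠿⠀
⠀⠀⠂⠂⣿⠂⠒⠒⠀
⠀⠀⣿⠿⠿⠿⠂⠴⠀
⠀⠀⠀⠀⠀⠀⠀⠀⠀
⠀⠀⠀⠀⠀⠀⠀⠀⠀

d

⠀⠀⠀⠀⠀⠀⠀⠀⠀
⠀⠀⠀⠀⠀⠀⠀⠀⠀
⠀⠒⠒⠴⠂⠂⠿⠀⠀
⠀⣿⠒⠴⠒⣿⠂⠀⠀
⠀⠂⠂⣿⣾⠒⠿⠀⠀
⠀⠂⠂⣿⠂⠒⠒⠀⠀
⠀⣿⠿⠿⠿⠂⠴⠀⠀
⠀⠀⠀⠀⠀⠀⠀⠀⠀
⠀⠀⠀⠀⠀⠀⠀⠀⠀

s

⠀⠀⠀⠀⠀⠀⠀⠀⠀
⠀⠒⠒⠴⠂⠂⠿⠀⠀
⠀⣿⠒⠴⠒⣿⠂⠀⠀
⠀⠂⠂⣿⣿⠒⠿⠀⠀
⠀⠂⠂⣿⣾⠒⠒⠀⠀
⠀⣿⠿⠿⠿⠂⠴⠀⠀
⠀⠀⠒⠂⠒⣿⠒⠀⠀
⠀⠀⠀⠀⠀⠀⠀⠀⠀
⠿⠿⠿⠿⠿⠿⠿⠿⠿

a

⠀⠀⠀⠀⠀⠀⠀⠀⠀
⠀⠀⠒⠒⠴⠂⠂⠿⠀
⠀⠀⣿⠒⠴⠒⣿⠂⠀
⠀⠀⠂⠂⣿⣿⠒⠿⠀
⠀⠀⠂⠂⣾⠂⠒⠒⠀
⠀⠀⣿⠿⠿⠿⠂⠴⠀
⠀⠀⠿⠒⠂⠒⣿⠒⠀
⠀⠀⠀⠀⠀⠀⠀⠀⠀
⠿⠿⠿⠿⠿⠿⠿⠿⠿

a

⠀⠀⠀⠀⠀⠀⠀⠀⠀
⠀⠀⠀⠒⠒⠴⠂⠂⠿
⠀⠀⠂⣿⠒⠴⠒⣿⠂
⠀⠀⠒⠂⠂⣿⣿⠒⠿
⠀⠀⣿⠂⣾⣿⠂⠒⠒
⠀⠀⠂⣿⠿⠿⠿⠂⠴
⠀⠀⠒⠿⠒⠂⠒⣿⠒
⠀⠀⠀⠀⠀⠀⠀⠀⠀
⠿⠿⠿⠿⠿⠿⠿⠿⠿

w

⠀⠀⠀⠀⠀⠀⠀⠀⠀
⠀⠀⠀⠀⠀⠀⠀⠀⠀
⠀⠀⠒⠒⠒⠴⠂⠂⠿
⠀⠀⠂⣿⠒⠴⠒⣿⠂
⠀⠀⠒⠂⣾⣿⣿⠒⠿
⠀⠀⣿⠂⠂⣿⠂⠒⠒
⠀⠀⠂⣿⠿⠿⠿⠂⠴
⠀⠀⠒⠿⠒⠂⠒⣿⠒
⠀⠀⠀⠀⠀⠀⠀⠀⠀

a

⠀⠀⠀⠀⠀⠀⠀⠀⠀
⠀⠀⠀⠀⠀⠀⠀⠀⠀
⠀⠀⠴⠒⠒⠒⠴⠂⠂
⠀⠀⠒⠂⣿⠒⠴⠒⣿
⠀⠀⠒⠒⣾⠂⣿⣿⠒
⠀⠀⣿⣿⠂⠂⣿⠂⠒
⠀⠀⠴⠂⣿⠿⠿⠿⠂
⠀⠀⠀⠒⠿⠒⠂⠒⣿
⠀⠀⠀⠀⠀⠀⠀⠀⠀

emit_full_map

⠴⠒⠒⠒⠴⠂⠂⠿
⠒⠂⣿⠒⠴⠒⣿⠂
⠒⠒⣾⠂⣿⣿⠒⠿
⣿⣿⠂⠂⣿⠂⠒⠒
⠴⠂⣿⠿⠿⠿⠂⠴
⠀⠒⠿⠒⠂⠒⣿⠒

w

⠀⠀⠀⠀⠀⠀⠀⠀⠀
⠀⠀⠀⠀⠀⠀⠀⠀⠀
⠀⠀⠒⠂⣿⣿⣿⠀⠀
⠀⠀⠴⠒⠒⠒⠴⠂⠂
⠀⠀⠒⠂⣾⠒⠴⠒⣿
⠀⠀⠒⠒⠂⠂⣿⣿⠒
⠀⠀⣿⣿⠂⠂⣿⠂⠒
⠀⠀⠴⠂⣿⠿⠿⠿⠂
⠀⠀⠀⠒⠿⠒⠂⠒⣿

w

⠀⠀⠀⠀⠀⠀⠀⠀⠀
⠀⠀⠀⠀⠀⠀⠀⠀⠀
⠀⠀⠒⣿⠿⣿⣿⠀⠀
⠀⠀⠒⠂⣿⣿⣿⠀⠀
⠀⠀⠴⠒⣾⠒⠴⠂⠂
⠀⠀⠒⠂⣿⠒⠴⠒⣿
⠀⠀⠒⠒⠂⠂⣿⣿⠒
⠀⠀⣿⣿⠂⠂⣿⠂⠒
⠀⠀⠴⠂⣿⠿⠿⠿⠂

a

⠀⠀⠀⠀⠀⠀⠀⠀⠀
⠀⠀⠀⠀⠀⠀⠀⠀⠀
⠀⠀⠒⠒⣿⠿⣿⣿⠀
⠀⠀⣿⠒⠂⣿⣿⣿⠀
⠀⠀⠒⠴⣾⠒⠒⠴⠂
⠀⠀⠒⠒⠂⣿⠒⠴⠒
⠀⠀⠒⠒⠒⠂⠂⣿⣿
⠀⠀⠀⣿⣿⠂⠂⣿⠂
⠀⠀⠀⠴⠂⣿⠿⠿⠿

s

⠀⠀⠀⠀⠀⠀⠀⠀⠀
⠀⠀⠒⠒⣿⠿⣿⣿⠀
⠀⠀⣿⠒⠂⣿⣿⣿⠀
⠀⠀⠒⠴⠒⠒⠒⠴⠂
⠀⠀⠒⠒⣾⣿⠒⠴⠒
⠀⠀⠒⠒⠒⠂⠂⣿⣿
⠀⠀⠂⣿⣿⠂⠂⣿⠂
⠀⠀⠀⠴⠂⣿⠿⠿⠿
⠀⠀⠀⠀⠒⠿⠒⠂⠒

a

⠀⠀⠀⠀⠀⠀⠀⠀⠀
⠀⠀⠀⠒⠒⣿⠿⣿⣿
⠀⠀⠴⣿⠒⠂⣿⣿⣿
⠀⠀⣿⠒⠴⠒⠒⠒⠴
⠀⠀⠿⠒⣾⠂⣿⠒⠴
⠀⠀⠂⠒⠒⠒⠂⠂⣿
⠀⠀⠴⠂⣿⣿⠂⠂⣿
⠀⠀⠀⠀⠴⠂⣿⠿⠿
⠀⠀⠀⠀⠀⠒⠿⠒⠂

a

⠀⠀⠀⠀⠀⠀⠀⠀⠀
⠀⠀⠀⠀⠒⠒⣿⠿⣿
⠀⠀⠒⠴⣿⠒⠂⣿⣿
⠀⠀⠿⣿⠒⠴⠒⠒⠒
⠀⠀⠒⠿⣾⠒⠂⣿⠒
⠀⠀⠂⠂⠒⠒⠒⠂⠂
⠀⠀⠿⠴⠂⣿⣿⠂⠂
⠀⠀⠀⠀⠀⠴⠂⣿⠿
⠀⠀⠀⠀⠀⠀⠒⠿⠒

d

⠀⠀⠀⠀⠀⠀⠀⠀⠀
⠀⠀⠀⠒⠒⣿⠿⣿⣿
⠀⠒⠴⣿⠒⠂⣿⣿⣿
⠀⠿⣿⠒⠴⠒⠒⠒⠴
⠀⠒⠿⠒⣾⠂⣿⠒⠴
⠀⠂⠂⠒⠒⠒⠂⠂⣿
⠀⠿⠴⠂⣿⣿⠂⠂⣿
⠀⠀⠀⠀⠴⠂⣿⠿⠿
⠀⠀⠀⠀⠀⠒⠿⠒⠂

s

⠀⠀⠀⠒⠒⣿⠿⣿⣿
⠀⠒⠴⣿⠒⠂⣿⣿⣿
⠀⠿⣿⠒⠴⠒⠒⠒⠴
⠀⠒⠿⠒⠒⠂⣿⠒⠴
⠀⠂⠂⠒⣾⠒⠂⠂⣿
⠀⠿⠴⠂⣿⣿⠂⠂⣿
⠀⠀⣿⠒⠴⠂⣿⠿⠿
⠀⠀⠀⠀⠀⠒⠿⠒⠂
⠀⠀⠀⠀⠀⠀⠀⠀⠀

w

⠀⠀⠀⠀⠀⠀⠀⠀⠀
⠀⠀⠀⠒⠒⣿⠿⣿⣿
⠀⠒⠴⣿⠒⠂⣿⣿⣿
⠀⠿⣿⠒⠴⠒⠒⠒⠴
⠀⠒⠿⠒⣾⠂⣿⠒⠴
⠀⠂⠂⠒⠒⠒⠂⠂⣿
⠀⠿⠴⠂⣿⣿⠂⠂⣿
⠀⠀⣿⠒⠴⠂⣿⠿⠿
⠀⠀⠀⠀⠀⠒⠿⠒⠂

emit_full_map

⠀⠀⠒⠒⣿⠿⣿⣿⠀⠀⠀
⠒⠴⣿⠒⠂⣿⣿⣿⠀⠀⠀
⠿⣿⠒⠴⠒⠒⠒⠴⠂⠂⠿
⠒⠿⠒⣾⠂⣿⠒⠴⠒⣿⠂
⠂⠂⠒⠒⠒⠂⠂⣿⣿⠒⠿
⠿⠴⠂⣿⣿⠂⠂⣿⠂⠒⠒
⠀⣿⠒⠴⠂⣿⠿⠿⠿⠂⠴
⠀⠀⠀⠀⠒⠿⠒⠂⠒⣿⠒

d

⠀⠀⠀⠀⠀⠀⠀⠀⠀
⠀⠀⠒⠒⣿⠿⣿⣿⠀
⠒⠴⣿⠒⠂⣿⣿⣿⠀
⠿⣿⠒⠴⠒⠒⠒⠴⠂
⠒⠿⠒⠒⣾⣿⠒⠴⠒
⠂⠂⠒⠒⠒⠂⠂⣿⣿
⠿⠴⠂⣿⣿⠂⠂⣿⠂
⠀⣿⠒⠴⠂⣿⠿⠿⠿
⠀⠀⠀⠀⠒⠿⠒⠂⠒

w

⠀⠀⠀⠀⠀⠀⠀⠀⠀
⠀⠀⠀⠀⠀⠀⠀⠀⠀
⠀⠀⠒⠒⣿⠿⣿⣿⠀
⠒⠴⣿⠒⠂⣿⣿⣿⠀
⠿⣿⠒⠴⣾⠒⠒⠴⠂
⠒⠿⠒⠒⠂⣿⠒⠴⠒
⠂⠂⠒⠒⠒⠂⠂⣿⣿
⠿⠴⠂⣿⣿⠂⠂⣿⠂
⠀⣿⠒⠴⠂⣿⠿⠿⠿

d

⠀⠀⠀⠀⠀⠀⠀⠀⠀
⠀⠀⠀⠀⠀⠀⠀⠀⠀
⠀⠒⠒⣿⠿⣿⣿⠀⠀
⠴⣿⠒⠂⣿⣿⣿⠀⠀
⣿⠒⠴⠒⣾⠒⠴⠂⠂
⠿⠒⠒⠂⣿⠒⠴⠒⣿
⠂⠒⠒⠒⠂⠂⣿⣿⠒
⠴⠂⣿⣿⠂⠂⣿⠂⠒
⣿⠒⠴⠂⣿⠿⠿⠿⠂

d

⠀⠀⠀⠀⠀⠀⠀⠀⠀
⠀⠀⠀⠀⠀⠀⠀⠀⠀
⠒⠒⣿⠿⣿⣿⣿⠀⠀
⣿⠒⠂⣿⣿⣿⣿⠀⠀
⠒⠴⠒⠒⣾⠴⠂⠂⠿
⠒⠒⠂⣿⠒⠴⠒⣿⠂
⠒⠒⠒⠂⠂⣿⣿⠒⠿
⠂⣿⣿⠂⠂⣿⠂⠒⠒
⠒⠴⠂⣿⠿⠿⠿⠂⠴

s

⠀⠀⠀⠀⠀⠀⠀⠀⠀
⠒⠒⣿⠿⣿⣿⣿⠀⠀
⣿⠒⠂⣿⣿⣿⣿⠀⠀
⠒⠴⠒⠒⠒⠴⠂⠂⠿
⠒⠒⠂⣿⣾⠴⠒⣿⠂
⠒⠒⠒⠂⠂⣿⣿⠒⠿
⠂⣿⣿⠂⠂⣿⠂⠒⠒
⠒⠴⠂⣿⠿⠿⠿⠂⠴
⠀⠀⠒⠿⠒⠂⠒⣿⠒

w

⠀⠀⠀⠀⠀⠀⠀⠀⠀
⠀⠀⠀⠀⠀⠀⠀⠀⠀
⠒⠒⣿⠿⣿⣿⣿⠀⠀
⣿⠒⠂⣿⣿⣿⣿⠀⠀
⠒⠴⠒⠒⣾⠴⠂⠂⠿
⠒⠒⠂⣿⠒⠴⠒⣿⠂
⠒⠒⠒⠂⠂⣿⣿⠒⠿
⠂⣿⣿⠂⠂⣿⠂⠒⠒
⠒⠴⠂⣿⠿⠿⠿⠂⠴

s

⠀⠀⠀⠀⠀⠀⠀⠀⠀
⠒⠒⣿⠿⣿⣿⣿⠀⠀
⣿⠒⠂⣿⣿⣿⣿⠀⠀
⠒⠴⠒⠒⠒⠴⠂⠂⠿
⠒⠒⠂⣿⣾⠴⠒⣿⠂
⠒⠒⠒⠂⠂⣿⣿⠒⠿
⠂⣿⣿⠂⠂⣿⠂⠒⠒
⠒⠴⠂⣿⠿⠿⠿⠂⠴
⠀⠀⠒⠿⠒⠂⠒⣿⠒

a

⠀⠀⠀⠀⠀⠀⠀⠀⠀
⠀⠒⠒⣿⠿⣿⣿⣿⠀
⠴⣿⠒⠂⣿⣿⣿⣿⠀
⣿⠒⠴⠒⠒⠒⠴⠂⠂
⠿⠒⠒⠂⣾⠒⠴⠒⣿
⠂⠒⠒⠒⠂⠂⣿⣿⠒
⠴⠂⣿⣿⠂⠂⣿⠂⠒
⣿⠒⠴⠂⣿⠿⠿⠿⠂
⠀⠀⠀⠒⠿⠒⠂⠒⣿

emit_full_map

⠀⠀⠒⠒⣿⠿⣿⣿⣿⠀⠀
⠒⠴⣿⠒⠂⣿⣿⣿⣿⠀⠀
⠿⣿⠒⠴⠒⠒⠒⠴⠂⠂⠿
⠒⠿⠒⠒⠂⣾⠒⠴⠒⣿⠂
⠂⠂⠒⠒⠒⠂⠂⣿⣿⠒⠿
⠿⠴⠂⣿⣿⠂⠂⣿⠂⠒⠒
⠀⣿⠒⠴⠂⣿⠿⠿⠿⠂⠴
⠀⠀⠀⠀⠒⠿⠒⠂⠒⣿⠒

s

⠀⠒⠒⣿⠿⣿⣿⣿⠀
⠴⣿⠒⠂⣿⣿⣿⣿⠀
⣿⠒⠴⠒⠒⠒⠴⠂⠂
⠿⠒⠒⠂⣿⠒⠴⠒⣿
⠂⠒⠒⠒⣾⠂⣿⣿⠒
⠴⠂⣿⣿⠂⠂⣿⠂⠒
⣿⠒⠴⠂⣿⠿⠿⠿⠂
⠀⠀⠀⠒⠿⠒⠂⠒⣿
⠀⠀⠀⠀⠀⠀⠀⠀⠀

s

⠴⣿⠒⠂⣿⣿⣿⣿⠀
⣿⠒⠴⠒⠒⠒⠴⠂⠂
⠿⠒⠒⠂⣿⠒⠴⠒⣿
⠂⠒⠒⠒⠂⠂⣿⣿⠒
⠴⠂⣿⣿⣾⠂⣿⠂⠒
⣿⠒⠴⠂⣿⠿⠿⠿⠂
⠀⠀⠒⠒⠿⠒⠂⠒⣿
⠀⠀⠀⠀⠀⠀⠀⠀⠀
⠿⠿⠿⠿⠿⠿⠿⠿⠿

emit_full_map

⠀⠀⠒⠒⣿⠿⣿⣿⣿⠀⠀
⠒⠴⣿⠒⠂⣿⣿⣿⣿⠀⠀
⠿⣿⠒⠴⠒⠒⠒⠴⠂⠂⠿
⠒⠿⠒⠒⠂⣿⠒⠴⠒⣿⠂
⠂⠂⠒⠒⠒⠂⠂⣿⣿⠒⠿
⠿⠴⠂⣿⣿⣾⠂⣿⠂⠒⠒
⠀⣿⠒⠴⠂⣿⠿⠿⠿⠂⠴
⠀⠀⠀⠒⠒⠿⠒⠂⠒⣿⠒
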